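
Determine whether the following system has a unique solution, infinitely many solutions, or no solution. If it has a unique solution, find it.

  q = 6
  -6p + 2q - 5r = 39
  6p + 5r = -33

no solution

Row-reduce:
Swap R1 and R2.
R1 ← R1 / (-6).
R3 ← R3 − 6·R1.
R1 ← R1 + 1/3·R2.
R3 ← R3 − 2·R2.
Row 3 reduces to 0 = -6, a contradiction. The system is inconsistent.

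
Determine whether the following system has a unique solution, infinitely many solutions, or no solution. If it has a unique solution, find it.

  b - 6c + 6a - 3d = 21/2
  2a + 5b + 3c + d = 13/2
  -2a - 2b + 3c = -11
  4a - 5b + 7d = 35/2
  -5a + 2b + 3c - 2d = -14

a = 1, b = 3/2, c = -2, d = 3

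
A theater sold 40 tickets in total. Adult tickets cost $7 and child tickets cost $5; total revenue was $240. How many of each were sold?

adult tickets: 20, child tickets: 20

Let a = adult tickets, c = child tickets.
  a + c = 40
  7a + 5c = 240
From equation 1: a = 40 − c.
Substitute into equation 2 and solve: c = 20.
Then a = 20.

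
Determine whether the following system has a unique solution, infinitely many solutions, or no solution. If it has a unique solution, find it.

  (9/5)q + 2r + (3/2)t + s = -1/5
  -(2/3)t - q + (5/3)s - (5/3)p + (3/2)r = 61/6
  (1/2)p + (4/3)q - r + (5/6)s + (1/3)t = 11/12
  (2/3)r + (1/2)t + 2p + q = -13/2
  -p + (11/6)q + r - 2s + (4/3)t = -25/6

p = -3, q = 1, r = 0, s = 5/2, t = -3

Row-reduce the augmented matrix:
Swap R1 and R2.
R1 ← R1 / (-5/3).
R3 ← R3 − 1/2·R1.
R4 ← R4 − 2·R1.
R5 ← R5 + 1·R1.
R2 ← R2 / (9/5).
R1 ← R1 − 3/5·R2.
R3 ← R3 − 31/30·R2.
R4 ← R4 + 1/5·R2.
R5 ← R5 − 73/30·R2.
R3 ← R3 / (-917/540).
R1 ← R1 + 47/30·R3.
R2 ← R2 − 10/9·R3.
R4 ← R4 − 121/45·R3.
R5 ← R5 + 703/270·R3.
R4 ← R4 / (9115/2751).
R1 ← R1 + 1865/917·R4.
R2 ← R2 − 965/917·R4.
R3 ← R3 + 410/917·R4.
R5 ← R5 + 30349/5502·R4.
R5 ← R5 / (-48091/36460).
R1 ← R1 + 397/1823·R5.
R2 ← R2 − 2791/3646·R5.
R3 ← R3 − 465/1823·R5.
R4 ← R4 + 3537/9115·R5.
Reading off the reduced rows gives p = -3, q = 1, r = 0, s = 5/2, t = -3.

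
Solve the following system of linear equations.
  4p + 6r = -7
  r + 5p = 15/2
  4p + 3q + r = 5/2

p = 2, q = -1, r = -5/2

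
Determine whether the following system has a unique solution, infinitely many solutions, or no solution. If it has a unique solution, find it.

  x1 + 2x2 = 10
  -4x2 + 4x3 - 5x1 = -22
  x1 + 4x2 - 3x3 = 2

x1 = 6, x2 = 2, x3 = 4

Row-reduce the augmented matrix:
R2 ← R2 + 5·R1.
R3 ← R3 − 1·R1.
R2 ← R2 / (6).
R1 ← R1 − 2·R2.
R3 ← R3 − 2·R2.
R3 ← R3 / (-13/3).
R1 ← R1 + 4/3·R3.
R2 ← R2 − 2/3·R3.
Reading off the reduced rows gives x1 = 6, x2 = 2, x3 = 4.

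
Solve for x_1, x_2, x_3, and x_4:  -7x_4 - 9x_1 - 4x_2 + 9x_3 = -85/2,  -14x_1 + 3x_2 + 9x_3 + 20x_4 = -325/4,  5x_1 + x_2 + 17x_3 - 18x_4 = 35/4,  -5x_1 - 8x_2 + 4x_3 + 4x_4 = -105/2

Row-reduce the augmented matrix:
R1 ← R1 / (-9).
R2 ← R2 + 14·R1.
R3 ← R3 − 5·R1.
R4 ← R4 + 5·R1.
R2 ← R2 / (83/9).
R1 ← R1 − 4/9·R2.
R3 ← R3 + 11/9·R2.
R4 ← R4 + 52/9·R2.
R3 ← R3 / (1771/83).
R1 ← R1 + 63/83·R3.
R2 ← R2 + 45/83·R3.
R4 ← R4 + 343/83·R3.
R4 ← R4 / (6020/253).
R1 ← R1 + 340/253·R4.
R2 ← R2 − 733/253·R4.
R3 ← R3 + 211/253·R4.
Reading off the reduced rows gives x_1 = 5/2, x_2 = 3, x_3 = -9/4, x_4 = -7/4.

x_1 = 5/2, x_2 = 3, x_3 = -9/4, x_4 = -7/4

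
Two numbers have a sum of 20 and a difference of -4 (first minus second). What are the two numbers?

Let x = first number, y = second number.
  x + y = 20
  x - y = -4
Row-reduce the augmented matrix:
R2 ← R2 − 1·R1.
R2 ← R2 / (-2).
R1 ← R1 − 1·R2.
Reading off the reduced rows gives x = 8, y = 12.

first number: 8, second number: 12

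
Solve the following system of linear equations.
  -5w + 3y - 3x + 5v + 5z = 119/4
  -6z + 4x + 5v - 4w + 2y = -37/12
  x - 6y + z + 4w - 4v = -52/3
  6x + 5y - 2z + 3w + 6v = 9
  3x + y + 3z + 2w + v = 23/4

x = -4/3, y = 3/2, z = 2, w = 0, v = 9/4

Row-reduce the augmented matrix:
R1 ← R1 / (-3).
R2 ← R2 − 4·R1.
R3 ← R3 − 1·R1.
R4 ← R4 − 6·R1.
R5 ← R5 − 3·R1.
R2 ← R2 / (6).
R1 ← R1 + 1·R2.
R3 ← R3 + 5·R2.
R4 ← R4 − 11·R2.
R5 ← R5 − 4·R2.
R3 ← R3 / (29/9).
R1 ← R1 + 14/9·R3.
R2 ← R2 − 1/9·R3.
R4 ← R4 − 61/9·R3.
R5 ← R5 − 68/9·R3.
R4 ← R4 / (764/29).
R1 ← R1 + 95/29·R4.
R2 ← R2 + 45/29·R4.
R3 ← R3 + 59/29·R4.
R5 ← R5 − 565/29·R4.
R5 ← R5 / (-2769/764).
R1 ← R1 − 949/764·R5.
R2 ← R2 − 349/764·R5.
R3 ← R3 − 517/764·R5.
R4 ← R4 + 607/764·R5.
Reading off the reduced rows gives x = -4/3, y = 3/2, z = 2, w = 0, v = 9/4.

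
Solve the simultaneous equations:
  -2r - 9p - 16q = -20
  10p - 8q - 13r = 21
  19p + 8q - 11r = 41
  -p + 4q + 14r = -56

p = -2, q = 3, r = -5

Row-reduce the augmented matrix:
R1 ← R1 / (-9).
R2 ← R2 − 10·R1.
R3 ← R3 − 19·R1.
R4 ← R4 + 1·R1.
R2 ← R2 / (-232/9).
R1 ← R1 − 16/9·R2.
R3 ← R3 + 232/9·R2.
R4 ← R4 − 52/9·R2.
Swap R3 and R4.
R3 ← R3 / (627/58).
R1 ← R1 + 24/29·R3.
R2 ← R2 − 137/232·R3.
R4 reduces to 0 = 0, so the extra equation is consistent.
Reading off the reduced rows gives p = -2, q = 3, r = -5.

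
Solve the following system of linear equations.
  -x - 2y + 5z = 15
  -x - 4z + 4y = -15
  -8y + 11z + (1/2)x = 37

no solution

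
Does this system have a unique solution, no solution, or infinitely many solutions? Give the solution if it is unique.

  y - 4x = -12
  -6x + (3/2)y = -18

infinitely many solutions

Row-reduce:
R1 ← R1 / (-4).
R2 ← R2 + 6·R1.
Rank is 1 with 2 unknowns, leaving y free.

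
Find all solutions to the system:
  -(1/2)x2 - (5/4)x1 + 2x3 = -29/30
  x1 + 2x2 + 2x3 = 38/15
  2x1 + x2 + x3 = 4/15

Row-reduce the augmented matrix:
R1 ← R1 / (-5/4).
R2 ← R2 − 1·R1.
R3 ← R3 − 2·R1.
R2 ← R2 / (8/5).
R1 ← R1 − 2/5·R2.
R3 ← R3 − 1/5·R2.
R3 ← R3 / (15/4).
R1 ← R1 + 5/2·R3.
R2 ← R2 − 9/4·R3.
Reading off the reduced rows gives x1 = -2/3, x2 = 2, x3 = -2/5.

x1 = -2/3, x2 = 2, x3 = -2/5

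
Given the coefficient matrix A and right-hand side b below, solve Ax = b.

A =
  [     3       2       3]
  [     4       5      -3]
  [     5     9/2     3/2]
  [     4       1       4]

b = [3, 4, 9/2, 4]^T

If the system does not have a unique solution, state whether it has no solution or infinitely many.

Row-reduce:
R1 ← R1 / (3).
R2 ← R2 − 4·R1.
R3 ← R3 − 5·R1.
R4 ← R4 − 4·R1.
R2 ← R2 / (7/3).
R1 ← R1 − 2/3·R2.
R3 ← R3 − 7/6·R2.
R4 ← R4 + 5/3·R2.
Swap R3 and R4.
R3 ← R3 / (-5).
R1 ← R1 − 3·R3.
R2 ← R2 + 3·R3.
Row 4 reduces to 0 = -1/2, a contradiction. The system is inconsistent.

no solution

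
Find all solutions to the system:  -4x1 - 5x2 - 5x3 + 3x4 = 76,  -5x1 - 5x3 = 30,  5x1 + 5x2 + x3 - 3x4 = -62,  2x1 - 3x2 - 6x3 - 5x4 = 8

Row-reduce the augmented matrix:
R1 ← R1 / (-4).
R2 ← R2 + 5·R1.
R3 ← R3 − 5·R1.
R4 ← R4 − 2·R1.
R2 ← R2 / (25/4).
R1 ← R1 − 5/4·R2.
R3 ← R3 + 5/4·R2.
R4 ← R4 + 11/2·R2.
R3 ← R3 / (-5).
R1 ← R1 − 1·R3.
R2 ← R2 − 1/5·R3.
R4 ← R4 + 37/5·R3.
R4 ← R4 / (-34/5).
R2 ← R2 + 3/5·R4.
Reading off the reduced rows gives x1 = -2, x2 = -6, x3 = -4, x4 = 6.

x1 = -2, x2 = -6, x3 = -4, x4 = 6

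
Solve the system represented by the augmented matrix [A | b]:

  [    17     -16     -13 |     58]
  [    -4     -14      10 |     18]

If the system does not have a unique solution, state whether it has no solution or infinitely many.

infinitely many solutions

Row-reduce:
R1 ← R1 / (17).
R2 ← R2 + 4·R1.
R2 ← R2 / (-302/17).
R1 ← R1 + 16/17·R2.
Rank is 2 with 3 unknowns, leaving x_3 free.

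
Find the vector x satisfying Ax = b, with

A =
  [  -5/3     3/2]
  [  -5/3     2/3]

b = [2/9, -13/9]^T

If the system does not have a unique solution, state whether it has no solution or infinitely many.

x_1 = 5/3, x_2 = 2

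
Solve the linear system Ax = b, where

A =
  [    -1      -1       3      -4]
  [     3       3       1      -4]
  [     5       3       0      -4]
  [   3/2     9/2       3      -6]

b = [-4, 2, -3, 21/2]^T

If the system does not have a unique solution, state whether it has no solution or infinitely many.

Row-reduce:
R1 ← R1 / (-1).
R2 ← R2 − 3·R1.
R3 ← R3 − 5·R1.
R4 ← R4 − 3/2·R1.
Swap R2 and R3.
R2 ← R2 / (-2).
R1 ← R1 − 1·R2.
R4 ← R4 − 3·R2.
R3 ← R3 / (10).
R1 ← R1 − 9/2·R3.
R2 ← R2 + 15/2·R3.
R4 ← R4 − 30·R3.
Rank is 3 with 4 unknowns, leaving x_4 free.

infinitely many solutions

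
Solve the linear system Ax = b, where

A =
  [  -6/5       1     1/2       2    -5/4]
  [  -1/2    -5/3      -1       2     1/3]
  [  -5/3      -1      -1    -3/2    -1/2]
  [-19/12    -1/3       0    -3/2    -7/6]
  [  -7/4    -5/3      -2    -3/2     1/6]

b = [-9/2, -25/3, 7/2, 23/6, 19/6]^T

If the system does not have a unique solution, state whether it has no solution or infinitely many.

infinitely many solutions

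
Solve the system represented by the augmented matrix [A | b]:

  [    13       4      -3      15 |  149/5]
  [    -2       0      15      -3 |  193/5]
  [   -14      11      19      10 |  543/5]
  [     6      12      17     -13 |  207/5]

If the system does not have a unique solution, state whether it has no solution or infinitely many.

Row-reduce the augmented matrix:
R1 ← R1 / (13).
R2 ← R2 + 2·R1.
R3 ← R3 + 14·R1.
R4 ← R4 − 6·R1.
R2 ← R2 / (8/13).
R1 ← R1 − 4/13·R2.
R3 ← R3 − 199/13·R2.
R4 ← R4 − 132/13·R2.
R3 ← R3 / (-2767/8).
R1 ← R1 + 15/2·R3.
R2 ← R2 − 189/8·R3.
R4 ← R4 + 443/2·R3.
R4 ← R4 / (-100380/2767).
R1 ← R1 − 1548/2767·R4.
R2 ← R2 − 5085/2767·R4.
R3 ← R3 + 347/2767·R4.
Reading off the reduced rows gives x_1 = -2/5, x_2 = 2, x_3 = 3, x_4 = 12/5.

x_1 = -2/5, x_2 = 2, x_3 = 3, x_4 = 12/5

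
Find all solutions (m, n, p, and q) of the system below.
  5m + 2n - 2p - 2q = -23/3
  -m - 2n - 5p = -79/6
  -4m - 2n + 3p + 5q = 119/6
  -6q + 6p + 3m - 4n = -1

m = 2/3, n = 0, p = 5/2, q = 3

Row-reduce the augmented matrix:
R1 ← R1 / (5).
R2 ← R2 + 1·R1.
R3 ← R3 + 4·R1.
R4 ← R4 − 3·R1.
R2 ← R2 / (-8/5).
R1 ← R1 − 2/5·R2.
R3 ← R3 + 2/5·R2.
R4 ← R4 + 26/5·R2.
R3 ← R3 / (11/4).
R1 ← R1 + 7/4·R3.
R2 ← R2 − 27/8·R3.
R4 ← R4 − 99/4·R3.
R4 ← R4 / (-35).
R1 ← R1 − 19/11·R4.
R2 ← R2 + 89/22·R4.
R3 ← R3 − 14/11·R4.
Reading off the reduced rows gives m = 2/3, n = 0, p = 5/2, q = 3.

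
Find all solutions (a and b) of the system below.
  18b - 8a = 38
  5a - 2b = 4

a = 2, b = 3

Row-reduce the augmented matrix:
R1 ← R1 / (-8).
R2 ← R2 − 5·R1.
R2 ← R2 / (37/4).
R1 ← R1 + 9/4·R2.
Reading off the reduced rows gives a = 2, b = 3.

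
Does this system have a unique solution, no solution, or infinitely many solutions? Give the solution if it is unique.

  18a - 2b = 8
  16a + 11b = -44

a = 0, b = -4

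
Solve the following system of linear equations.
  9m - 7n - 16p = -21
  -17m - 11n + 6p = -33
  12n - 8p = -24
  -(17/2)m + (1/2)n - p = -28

no solution

Row-reduce:
R1 ← R1 / (9).
R2 ← R2 + 17·R1.
R4 ← R4 + 17/2·R1.
R2 ← R2 / (-218/9).
R1 ← R1 + 7/9·R2.
R3 ← R3 − 12·R2.
R4 ← R4 + 55/9·R2.
R3 ← R3 / (-20).
R1 ← R1 + 1·R3.
R2 ← R2 − 1·R3.
R4 ← R4 + 10·R3.
Row 4 reduces to 0 = 1/2, a contradiction. The system is inconsistent.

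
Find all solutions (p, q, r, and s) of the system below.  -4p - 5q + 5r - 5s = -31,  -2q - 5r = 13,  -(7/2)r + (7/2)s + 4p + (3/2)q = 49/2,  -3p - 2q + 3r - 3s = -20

Row-reduce:
R1 ← R1 / (-4).
R3 ← R3 − 4·R1.
R4 ← R4 + 3·R1.
R2 ← R2 / (-2).
R1 ← R1 − 5/4·R2.
R3 ← R3 + 7/2·R2.
R4 ← R4 − 7/4·R2.
R3 ← R3 / (41/4).
R1 ← R1 + 35/8·R3.
R2 ← R2 − 5/2·R3.
R4 ← R4 + 41/8·R3.
Rank is 3 with 4 unknowns, leaving s free.

infinitely many solutions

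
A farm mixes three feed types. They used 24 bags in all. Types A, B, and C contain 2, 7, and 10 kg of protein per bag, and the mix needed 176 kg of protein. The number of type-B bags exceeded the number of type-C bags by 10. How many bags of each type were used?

type-A bags: 2, type-B bags: 16, type-C bags: 6

Let a = type-A bags, b = type-B bags, c = type-C bags.
  a + b + c = 24
  2a + 7b + 10c = 176
  b - c = 10
Row-reduce the augmented matrix:
R2 ← R2 − 2·R1.
R2 ← R2 / (5).
R1 ← R1 − 1·R2.
R3 ← R3 − 1·R2.
R3 ← R3 / (-13/5).
R1 ← R1 + 3/5·R3.
R2 ← R2 − 8/5·R3.
Reading off the reduced rows gives a = 2, b = 16, c = 6.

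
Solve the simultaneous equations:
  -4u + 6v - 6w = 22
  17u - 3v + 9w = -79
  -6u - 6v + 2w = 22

Row-reduce:
R1 ← R1 / (-4).
R2 ← R2 − 17·R1.
R3 ← R3 + 6·R1.
R2 ← R2 / (45/2).
R1 ← R1 + 3/2·R2.
R3 ← R3 + 15·R2.
Row 3 reduces to 0 = -4/3, a contradiction. The system is inconsistent.

no solution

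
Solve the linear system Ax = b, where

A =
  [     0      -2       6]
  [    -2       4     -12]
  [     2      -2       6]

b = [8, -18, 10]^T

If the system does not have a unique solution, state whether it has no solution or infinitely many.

infinitely many solutions

Row-reduce:
Swap R1 and R2.
R1 ← R1 / (-2).
R3 ← R3 − 2·R1.
R2 ← R2 / (-2).
R1 ← R1 + 2·R2.
R3 ← R3 − 2·R2.
Rank is 2 with 3 unknowns, leaving x_3 free.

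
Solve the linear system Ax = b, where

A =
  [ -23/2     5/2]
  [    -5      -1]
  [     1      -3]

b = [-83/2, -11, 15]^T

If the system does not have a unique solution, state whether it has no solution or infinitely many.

Row-reduce:
R1 ← R1 / (-23/2).
R2 ← R2 + 5·R1.
R3 ← R3 − 1·R1.
R2 ← R2 / (-48/23).
R1 ← R1 + 5/23·R2.
R3 ← R3 + 64/23·R2.
Row 3 reduces to 0 = 2, a contradiction. The system is inconsistent.

no solution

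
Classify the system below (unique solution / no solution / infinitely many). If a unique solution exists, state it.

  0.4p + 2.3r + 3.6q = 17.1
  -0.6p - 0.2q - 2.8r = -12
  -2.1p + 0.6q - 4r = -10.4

p = -4, q = 2, r = 5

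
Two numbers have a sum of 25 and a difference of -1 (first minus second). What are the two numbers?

first number: 12, second number: 13

Let x = first number, y = second number.
  x + y = 25
  x - y = -1
Row-reduce the augmented matrix:
R2 ← R2 − 1·R1.
R2 ← R2 / (-2).
R1 ← R1 − 1·R2.
Reading off the reduced rows gives x = 12, y = 13.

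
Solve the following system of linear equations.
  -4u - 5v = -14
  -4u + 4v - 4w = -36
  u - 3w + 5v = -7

u = 6, v = -2, w = 1

Row-reduce the augmented matrix:
R1 ← R1 / (-4).
R2 ← R2 + 4·R1.
R3 ← R3 − 1·R1.
R2 ← R2 / (9).
R1 ← R1 − 5/4·R2.
R3 ← R3 − 15/4·R2.
R3 ← R3 / (-4/3).
R1 ← R1 − 5/9·R3.
R2 ← R2 + 4/9·R3.
Reading off the reduced rows gives u = 6, v = -2, w = 1.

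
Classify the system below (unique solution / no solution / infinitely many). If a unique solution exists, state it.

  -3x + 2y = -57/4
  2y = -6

Row-reduce the augmented matrix:
R1 ← R1 / (-3).
R2 ← R2 / (2).
R1 ← R1 + 2/3·R2.
Reading off the reduced rows gives x = 11/4, y = -3.

x = 11/4, y = -3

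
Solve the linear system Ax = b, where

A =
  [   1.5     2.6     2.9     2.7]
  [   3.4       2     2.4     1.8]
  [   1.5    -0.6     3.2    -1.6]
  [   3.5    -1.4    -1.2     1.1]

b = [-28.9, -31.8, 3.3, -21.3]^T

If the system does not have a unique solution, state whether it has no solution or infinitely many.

Row-reduce the augmented matrix:
R1 ← R1 / (3/2).
R2 ← R2 − 17/5·R1.
R3 ← R3 − 3/2·R1.
R4 ← R4 − 7/2·R1.
R2 ← R2 / (-292/75).
R1 ← R1 − 26/15·R2.
R3 ← R3 + 16/5·R2.
R4 ← R4 + 112/15·R2.
R3 ← R3 / (2723/730).
R1 ← R1 − 11/146·R3.
R2 ← R2 − 313/292·R3.
R4 ← R4 − 27/730·R3.
R4 ← R4 / (16841/5446).
R1 ← R1 + 589/5446·R4.
R2 ← R2 − 14431/10892·R4.
R3 ← R3 + 547/2723·R4.
Reading off the reduced rows gives x_1 = -5, x_2 = -2, x_3 = 0, x_4 = -6.

x_1 = -5, x_2 = -2, x_3 = 0, x_4 = -6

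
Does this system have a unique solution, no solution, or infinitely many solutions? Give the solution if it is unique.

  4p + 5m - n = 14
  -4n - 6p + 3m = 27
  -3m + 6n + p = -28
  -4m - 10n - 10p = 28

m = 3, n = -3, p = -1

Row-reduce the augmented matrix:
R1 ← R1 / (5).
R2 ← R2 − 3·R1.
R3 ← R3 + 3·R1.
R4 ← R4 + 4·R1.
R2 ← R2 / (-17/5).
R1 ← R1 + 1/5·R2.
R3 ← R3 − 27/5·R2.
R4 ← R4 + 54/5·R2.
R3 ← R3 / (-169/17).
R1 ← R1 − 22/17·R3.
R2 ← R2 − 42/17·R3.
R4 ← R4 − 338/17·R3.
R4 reduces to 0 = 0, so the extra equation is consistent.
Reading off the reduced rows gives m = 3, n = -3, p = -1.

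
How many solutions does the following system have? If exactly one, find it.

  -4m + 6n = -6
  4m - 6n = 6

Row-reduce:
R1 ← R1 / (-4).
R2 ← R2 − 4·R1.
Rank is 1 with 2 unknowns, leaving n free.

infinitely many solutions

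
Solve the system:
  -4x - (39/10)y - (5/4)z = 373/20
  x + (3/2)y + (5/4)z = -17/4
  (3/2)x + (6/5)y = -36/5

infinitely many solutions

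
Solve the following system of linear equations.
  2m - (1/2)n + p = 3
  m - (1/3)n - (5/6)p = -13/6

infinitely many solutions

Row-reduce:
R1 ← R1 / (2).
R2 ← R2 − 1·R1.
R2 ← R2 / (-1/12).
R1 ← R1 + 1/4·R2.
Rank is 2 with 3 unknowns, leaving p free.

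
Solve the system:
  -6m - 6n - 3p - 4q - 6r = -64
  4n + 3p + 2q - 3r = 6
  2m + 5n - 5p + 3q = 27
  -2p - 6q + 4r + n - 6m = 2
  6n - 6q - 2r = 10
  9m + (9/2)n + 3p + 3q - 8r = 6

no solution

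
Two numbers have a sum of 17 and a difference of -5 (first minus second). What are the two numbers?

first number: 6, second number: 11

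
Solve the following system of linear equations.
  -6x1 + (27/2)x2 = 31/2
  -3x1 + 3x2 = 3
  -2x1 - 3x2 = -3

no solution

Row-reduce:
R1 ← R1 / (-6).
R2 ← R2 + 3·R1.
R3 ← R3 + 2·R1.
R2 ← R2 / (-15/4).
R1 ← R1 + 9/4·R2.
R3 ← R3 + 15/2·R2.
Row 3 reduces to 0 = 4/3, a contradiction. The system is inconsistent.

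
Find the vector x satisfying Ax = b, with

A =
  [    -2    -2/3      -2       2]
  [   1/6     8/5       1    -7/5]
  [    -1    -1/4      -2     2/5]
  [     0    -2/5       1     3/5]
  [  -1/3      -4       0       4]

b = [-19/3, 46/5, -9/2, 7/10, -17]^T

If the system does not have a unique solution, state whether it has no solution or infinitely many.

x_1 = -3, x_2 = 2, x_3 = 3, x_4 = -5/2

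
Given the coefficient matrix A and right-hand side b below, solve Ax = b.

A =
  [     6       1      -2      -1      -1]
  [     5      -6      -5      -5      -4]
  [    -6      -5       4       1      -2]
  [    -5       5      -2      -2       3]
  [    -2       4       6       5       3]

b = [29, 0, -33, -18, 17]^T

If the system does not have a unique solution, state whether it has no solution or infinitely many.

Row-reduce the augmented matrix:
R1 ← R1 / (6).
R2 ← R2 − 5·R1.
R3 ← R3 + 6·R1.
R4 ← R4 + 5·R1.
R5 ← R5 + 2·R1.
R2 ← R2 / (-41/6).
R1 ← R1 − 1/6·R2.
R3 ← R3 + 4·R2.
R4 ← R4 − 35/6·R2.
R5 ← R5 − 13/3·R2.
R3 ← R3 / (162/41).
R1 ← R1 + 17/41·R3.
R2 ← R2 − 20/41·R3.
R4 ← R4 + 267/41·R3.
R5 ← R5 − 132/41·R3.
R4 ← R4 / (-64/27).
R1 ← R1 + 1/81·R4.
R2 ← R2 − 25/81·R4.
R3 ← R3 − 50/81·R4.
R5 ← R5 − 1/27·R4.
R5 ← R5 / (199/128).
R1 ← R1 + 45/128·R5.
R2 ← R2 − 37/128·R5.
R3 ← R3 + 59/64·R5.
R4 ← R4 − 131/128·R5.
Reading off the reduced rows gives x_1 = 6, x_2 = 2, x_3 = 5, x_4 = -3, x_5 = 2.

x_1 = 6, x_2 = 2, x_3 = 5, x_4 = -3, x_5 = 2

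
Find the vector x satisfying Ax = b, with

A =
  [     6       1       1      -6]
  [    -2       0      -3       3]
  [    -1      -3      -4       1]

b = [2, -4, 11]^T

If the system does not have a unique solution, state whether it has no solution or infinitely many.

Row-reduce:
R1 ← R1 / (6).
R2 ← R2 + 2·R1.
R3 ← R3 + 1·R1.
R2 ← R2 / (1/3).
R1 ← R1 − 1/6·R2.
R3 ← R3 + 17/6·R2.
R3 ← R3 / (-53/2).
R1 ← R1 − 3/2·R3.
R2 ← R2 + 8·R3.
Rank is 3 with 4 unknowns, leaving x_4 free.

infinitely many solutions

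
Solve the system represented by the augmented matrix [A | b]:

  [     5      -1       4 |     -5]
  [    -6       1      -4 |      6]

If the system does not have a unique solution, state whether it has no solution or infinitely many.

Row-reduce:
R1 ← R1 / (5).
R2 ← R2 + 6·R1.
R2 ← R2 / (-1/5).
R1 ← R1 + 1/5·R2.
Rank is 2 with 3 unknowns, leaving x_3 free.

infinitely many solutions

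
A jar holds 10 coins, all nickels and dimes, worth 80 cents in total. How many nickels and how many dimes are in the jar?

nickels: 4, dimes: 6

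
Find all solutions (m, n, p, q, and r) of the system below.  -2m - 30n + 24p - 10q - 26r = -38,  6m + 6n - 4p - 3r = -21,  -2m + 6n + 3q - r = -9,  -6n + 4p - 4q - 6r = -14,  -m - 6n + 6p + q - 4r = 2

Row-reduce:
R1 ← R1 / (-2).
R2 ← R2 − 6·R1.
R3 ← R3 + 2·R1.
R5 ← R5 + 1·R1.
R2 ← R2 / (-84).
R1 ← R1 − 15·R2.
R3 ← R3 − 36·R2.
R4 ← R4 + 6·R2.
R5 ← R5 − 9·R2.
R3 ← R3 / (36/7).
R1 ← R1 − 1/7·R3.
R2 ← R2 + 17/21·R3.
R4 ← R4 + 6/7·R3.
R5 ← R5 − 9/7·R3.
R4 ← R4 / (-11/6).
R1 ← R1 + 13/36·R4.
R2 ← R2 − 41/108·R4.
R3 ← R3 − 1/36·R4.
R5 ← R5 − 11/4·R4.
Rank is 4 with 5 unknowns, leaving r free.

infinitely many solutions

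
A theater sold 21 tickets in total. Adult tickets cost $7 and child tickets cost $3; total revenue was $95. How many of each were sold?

adult tickets: 8, child tickets: 13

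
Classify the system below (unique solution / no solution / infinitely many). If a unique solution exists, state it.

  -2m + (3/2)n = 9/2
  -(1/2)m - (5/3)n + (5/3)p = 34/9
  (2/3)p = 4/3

Row-reduce the augmented matrix:
R1 ← R1 / (-2).
R2 ← R2 + 1/2·R1.
R2 ← R2 / (-49/24).
R1 ← R1 + 3/4·R2.
R3 ← R3 / (2/3).
R1 ← R1 + 30/49·R3.
R2 ← R2 + 40/49·R3.
Reading off the reduced rows gives m = -2, n = 1/3, p = 2.

m = -2, n = 1/3, p = 2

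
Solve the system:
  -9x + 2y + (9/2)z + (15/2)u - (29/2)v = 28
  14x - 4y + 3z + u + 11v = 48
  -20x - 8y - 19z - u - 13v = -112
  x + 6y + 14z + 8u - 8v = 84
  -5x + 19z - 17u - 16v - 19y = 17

Row-reduce:
R1 ← R1 / (-9).
R2 ← R2 − 14·R1.
R3 ← R3 + 20·R1.
R4 ← R4 − 1·R1.
R5 ← R5 + 5·R1.
R2 ← R2 / (-8/9).
R1 ← R1 + 2/9·R2.
R3 ← R3 + 112/9·R2.
R4 ← R4 − 56/9·R2.
R5 ← R5 + 181/9·R2.
R3 ← R3 / (-169).
R1 ← R1 + 3·R3.
R2 ← R2 + 45/4·R3.
R4 ← R4 − 169/2·R3.
R5 ← R5 + 839/4·R3.
Swap R4 and R5.
R4 ← R4 / (-1709/26).
R1 ← R1 + 7/13·R4.
R2 ← R2 + 33/26·R4.
R3 ← R3 − 15/13·R4.
Rank is 4 with 5 unknowns, leaving v free.

infinitely many solutions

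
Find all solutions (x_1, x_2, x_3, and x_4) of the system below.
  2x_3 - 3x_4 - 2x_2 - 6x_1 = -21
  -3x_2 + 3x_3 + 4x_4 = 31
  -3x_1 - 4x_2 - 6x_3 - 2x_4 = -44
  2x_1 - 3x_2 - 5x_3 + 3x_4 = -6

Row-reduce the augmented matrix:
R1 ← R1 / (-6).
R3 ← R3 + 3·R1.
R4 ← R4 − 2·R1.
R2 ← R2 / (-3).
R1 ← R1 − 1/3·R2.
R3 ← R3 + 3·R2.
R4 ← R4 + 11/3·R2.
R3 ← R3 / (-10).
R2 ← R2 + 1·R3.
R4 ← R4 + 8·R3.
R4 ← R4 / (32/45).
R1 ← R1 − 17/18·R4.
R2 ← R2 + 53/60·R4.
R3 ← R3 − 9/20·R4.
Reading off the reduced rows gives x_1 = 6, x_2 = -3, x_3 = 6, x_4 = 1.

x_1 = 6, x_2 = -3, x_3 = 6, x_4 = 1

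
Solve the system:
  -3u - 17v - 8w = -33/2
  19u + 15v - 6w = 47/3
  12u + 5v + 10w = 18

Row-reduce the augmented matrix:
R1 ← R1 / (-3).
R2 ← R2 − 19·R1.
R3 ← R3 − 12·R1.
R2 ← R2 / (-278/3).
R1 ← R1 − 17/3·R2.
R3 ← R3 + 63·R2.
R3 ← R3 / (2297/139).
R1 ← R1 + 111/139·R3.
R2 ← R2 − 85/139·R3.
Reading off the reduced rows gives u = 2/3, v = 1/2, w = 3/4.

u = 2/3, v = 1/2, w = 3/4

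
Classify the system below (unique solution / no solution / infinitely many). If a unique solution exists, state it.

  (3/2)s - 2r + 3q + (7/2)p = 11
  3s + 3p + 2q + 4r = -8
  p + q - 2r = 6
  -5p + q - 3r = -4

no solution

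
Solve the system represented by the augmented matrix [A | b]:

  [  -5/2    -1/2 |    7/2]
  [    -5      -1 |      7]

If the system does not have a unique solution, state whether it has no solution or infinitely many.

infinitely many solutions

Row-reduce:
R1 ← R1 / (-5/2).
R2 ← R2 + 5·R1.
Rank is 1 with 2 unknowns, leaving x_2 free.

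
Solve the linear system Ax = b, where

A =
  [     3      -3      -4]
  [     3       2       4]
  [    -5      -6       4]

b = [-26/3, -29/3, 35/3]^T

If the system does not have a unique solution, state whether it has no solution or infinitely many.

x_1 = -3, x_2 = 1/3, x_3 = -1/3

Row-reduce the augmented matrix:
R1 ← R1 / (3).
R2 ← R2 − 3·R1.
R3 ← R3 + 5·R1.
R2 ← R2 / (5).
R1 ← R1 + 1·R2.
R3 ← R3 + 11·R2.
R3 ← R3 / (224/15).
R1 ← R1 − 4/15·R3.
R2 ← R2 − 8/5·R3.
Reading off the reduced rows gives x_1 = -3, x_2 = 1/3, x_3 = -1/3.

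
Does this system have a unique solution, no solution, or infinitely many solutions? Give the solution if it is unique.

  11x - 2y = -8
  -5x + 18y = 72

x = 0, y = 4

Row-reduce the augmented matrix:
R1 ← R1 / (11).
R2 ← R2 + 5·R1.
R2 ← R2 / (188/11).
R1 ← R1 + 2/11·R2.
Reading off the reduced rows gives x = 0, y = 4.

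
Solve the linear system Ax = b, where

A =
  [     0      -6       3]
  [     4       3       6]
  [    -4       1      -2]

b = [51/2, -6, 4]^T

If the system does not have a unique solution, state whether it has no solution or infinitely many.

x_1 = -3, x_2 = -3, x_3 = 5/2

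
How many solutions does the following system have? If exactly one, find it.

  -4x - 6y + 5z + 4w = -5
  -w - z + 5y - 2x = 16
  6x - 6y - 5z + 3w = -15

infinitely many solutions

Row-reduce:
R1 ← R1 / (-4).
R2 ← R2 + 2·R1.
R3 ← R3 − 6·R1.
R2 ← R2 / (8).
R1 ← R1 − 3/2·R2.
R3 ← R3 + 15·R2.
R3 ← R3 / (-65/16).
R1 ← R1 + 19/32·R3.
R2 ← R2 + 7/16·R3.
Rank is 3 with 4 unknowns, leaving w free.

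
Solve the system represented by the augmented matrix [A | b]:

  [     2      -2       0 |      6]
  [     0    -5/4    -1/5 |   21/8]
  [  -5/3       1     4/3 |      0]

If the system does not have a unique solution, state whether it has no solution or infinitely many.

x_1 = 1/2, x_2 = -5/2, x_3 = 5/2

Row-reduce the augmented matrix:
R1 ← R1 / (2).
R3 ← R3 + 5/3·R1.
R2 ← R2 / (-5/4).
R1 ← R1 + 1·R2.
R3 ← R3 + 2/3·R2.
R3 ← R3 / (36/25).
R1 ← R1 − 4/25·R3.
R2 ← R2 − 4/25·R3.
Reading off the reduced rows gives x_1 = 1/2, x_2 = -5/2, x_3 = 5/2.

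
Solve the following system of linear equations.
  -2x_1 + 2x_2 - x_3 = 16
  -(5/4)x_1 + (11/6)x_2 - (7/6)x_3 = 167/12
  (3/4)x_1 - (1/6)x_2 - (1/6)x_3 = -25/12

infinitely many solutions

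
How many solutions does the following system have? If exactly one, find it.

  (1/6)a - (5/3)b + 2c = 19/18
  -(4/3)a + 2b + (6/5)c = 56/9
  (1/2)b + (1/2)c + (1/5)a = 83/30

a = 4/3, b = 5/2, c = 5/2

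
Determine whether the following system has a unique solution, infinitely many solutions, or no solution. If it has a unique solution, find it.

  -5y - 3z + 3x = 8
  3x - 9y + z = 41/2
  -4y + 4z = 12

no solution

Row-reduce:
R1 ← R1 / (3).
R2 ← R2 − 3·R1.
R2 ← R2 / (-4).
R1 ← R1 + 5/3·R2.
R3 ← R3 + 4·R2.
Row 3 reduces to 0 = -1/2, a contradiction. The system is inconsistent.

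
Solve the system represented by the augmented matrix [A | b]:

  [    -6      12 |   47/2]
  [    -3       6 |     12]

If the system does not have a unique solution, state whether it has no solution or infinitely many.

no solution

Row-reduce:
R1 ← R1 / (-6).
R2 ← R2 + 3·R1.
Row 2 reduces to 0 = 1/4, a contradiction. The system is inconsistent.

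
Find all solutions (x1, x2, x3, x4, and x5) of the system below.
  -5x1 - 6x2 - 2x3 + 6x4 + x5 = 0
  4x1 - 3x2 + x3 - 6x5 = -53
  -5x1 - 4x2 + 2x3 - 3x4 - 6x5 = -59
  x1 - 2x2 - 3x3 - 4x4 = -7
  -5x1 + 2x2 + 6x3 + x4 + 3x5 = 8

x1 = -1, x2 = 5, x3 = -4, x4 = 2, x5 = 5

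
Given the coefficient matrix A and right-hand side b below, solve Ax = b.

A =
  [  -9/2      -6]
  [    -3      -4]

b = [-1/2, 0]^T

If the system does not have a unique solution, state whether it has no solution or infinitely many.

Row-reduce:
R1 ← R1 / (-9/2).
R2 ← R2 + 3·R1.
Row 2 reduces to 0 = 1/3, a contradiction. The system is inconsistent.

no solution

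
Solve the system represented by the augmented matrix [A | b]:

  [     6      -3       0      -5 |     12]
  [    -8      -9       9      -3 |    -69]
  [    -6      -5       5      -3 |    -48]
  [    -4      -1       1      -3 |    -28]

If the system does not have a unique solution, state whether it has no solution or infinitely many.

Row-reduce:
R1 ← R1 / (6).
R2 ← R2 + 8·R1.
R3 ← R3 + 6·R1.
R4 ← R4 + 4·R1.
R2 ← R2 / (-13).
R1 ← R1 + 1/2·R2.
R3 ← R3 + 8·R2.
R4 ← R4 + 3·R2.
R3 ← R3 / (-7/13).
R1 ← R1 + 9/26·R3.
R2 ← R2 + 9/13·R3.
R4 ← R4 + 14/13·R3.
Row 4 reduces to 0 = -1, a contradiction. The system is inconsistent.

no solution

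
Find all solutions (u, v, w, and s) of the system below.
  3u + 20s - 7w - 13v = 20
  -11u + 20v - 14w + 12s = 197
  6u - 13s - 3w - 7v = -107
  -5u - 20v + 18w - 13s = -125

u = -5, v = 4, w = -1, s = 4

Row-reduce the augmented matrix:
R1 ← R1 / (3).
R2 ← R2 + 11·R1.
R3 ← R3 − 6·R1.
R4 ← R4 + 5·R1.
R2 ← R2 / (-83/3).
R1 ← R1 + 13/3·R2.
R3 ← R3 − 19·R2.
R4 ← R4 + 125/3·R2.
R3 ← R3 / (-1348/83).
R1 ← R1 − 322/83·R3.
R2 ← R2 − 119/83·R3.
R4 ← R4 − 5484/83·R3.
R4 ← R4 / (-28776/337).
R1 ← R1 + 3613/674·R4.
R2 ← R2 + 3491/1348·R4.
R3 ← R3 + 465/1348·R4.
Reading off the reduced rows gives u = -5, v = 4, w = -1, s = 4.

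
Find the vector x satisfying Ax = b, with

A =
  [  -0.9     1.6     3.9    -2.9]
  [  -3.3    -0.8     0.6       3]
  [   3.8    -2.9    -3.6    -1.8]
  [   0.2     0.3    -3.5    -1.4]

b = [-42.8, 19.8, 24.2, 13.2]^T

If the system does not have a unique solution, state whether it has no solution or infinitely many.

x_1 = -2, x_2 = -6, x_3 = -6, x_4 = 4

Row-reduce the augmented matrix:
R1 ← R1 / (-9/10).
R2 ← R2 + 33/10·R1.
R3 ← R3 − 19/5·R1.
R4 ← R4 − 1/5·R1.
R2 ← R2 / (-20/3).
R1 ← R1 + 16/9·R2.
R3 ← R3 − 347/90·R2.
R4 ← R4 − 59/90·R2.
R3 ← R3 / (9887/2000).
R1 ← R1 + 17/25·R3.
R2 ← R2 − 411/200·R3.
R4 ← R4 + 7961/2000·R3.
R4 ← R4 / (-1679917/296610).
R1 ← R1 + 12464/9887·R4.
R2 ← R2 − 5098/9887·R4.
R3 ← R3 + 36959/29661·R4.
Reading off the reduced rows gives x_1 = -2, x_2 = -6, x_3 = -6, x_4 = 4.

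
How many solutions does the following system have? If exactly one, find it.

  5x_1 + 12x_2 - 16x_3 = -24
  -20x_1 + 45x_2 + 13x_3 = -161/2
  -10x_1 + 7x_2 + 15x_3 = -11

no solution

Row-reduce:
R1 ← R1 / (5).
R2 ← R2 + 20·R1.
R3 ← R3 + 10·R1.
R2 ← R2 / (93).
R1 ← R1 − 12/5·R2.
R3 ← R3 − 31·R2.
Row 3 reduces to 0 = -1/6, a contradiction. The system is inconsistent.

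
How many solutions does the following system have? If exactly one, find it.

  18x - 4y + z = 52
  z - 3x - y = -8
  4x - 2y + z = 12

Row-reduce:
R1 ← R1 / (18).
R2 ← R2 + 3·R1.
R3 ← R3 − 4·R1.
R2 ← R2 / (-5/3).
R1 ← R1 + 2/9·R2.
R3 ← R3 + 10/9·R2.
Rank is 2 with 3 unknowns, leaving z free.

infinitely many solutions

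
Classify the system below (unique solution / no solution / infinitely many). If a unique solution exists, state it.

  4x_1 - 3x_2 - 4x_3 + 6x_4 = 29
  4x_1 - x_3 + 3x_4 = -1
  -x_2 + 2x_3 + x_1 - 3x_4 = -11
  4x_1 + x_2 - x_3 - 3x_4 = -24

x_1 = -3, x_2 = -5, x_3 = -2, x_4 = 3

Row-reduce the augmented matrix:
R1 ← R1 / (4).
R2 ← R2 − 4·R1.
R3 ← R3 − 1·R1.
R4 ← R4 − 4·R1.
R2 ← R2 / (3).
R1 ← R1 + 3/4·R2.
R3 ← R3 + 1/4·R2.
R4 ← R4 − 4·R2.
R3 ← R3 / (13/4).
R1 ← R1 + 1/4·R3.
R2 ← R2 − 1·R3.
R4 ← R4 + 1·R3.
R4 ← R4 / (-84/13).
R1 ← R1 − 5/13·R4.
R2 ← R2 − 6/13·R4.
R3 ← R3 + 19/13·R4.
Reading off the reduced rows gives x_1 = -3, x_2 = -5, x_3 = -2, x_4 = 3.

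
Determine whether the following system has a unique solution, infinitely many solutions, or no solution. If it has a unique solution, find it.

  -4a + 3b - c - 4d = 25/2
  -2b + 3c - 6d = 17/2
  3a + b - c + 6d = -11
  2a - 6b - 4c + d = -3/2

Row-reduce the augmented matrix:
R1 ← R1 / (-4).
R3 ← R3 − 3·R1.
R4 ← R4 − 2·R1.
R2 ← R2 / (-2).
R1 ← R1 + 3/4·R2.
R3 ← R3 − 13/4·R2.
R4 ← R4 + 9/2·R2.
R3 ← R3 / (25/8).
R1 ← R1 + 7/8·R3.
R2 ← R2 + 3/2·R3.
R4 ← R4 + 45/4·R3.
R4 ← R4 / (-59/5).
R1 ← R1 − 34/25·R4.
R2 ← R2 + 6/25·R4.
R3 ← R3 + 54/25·R4.
Reading off the reduced rows gives a = 1/2, b = 1, c = -3/2, d = -5/2.

a = 1/2, b = 1, c = -3/2, d = -5/2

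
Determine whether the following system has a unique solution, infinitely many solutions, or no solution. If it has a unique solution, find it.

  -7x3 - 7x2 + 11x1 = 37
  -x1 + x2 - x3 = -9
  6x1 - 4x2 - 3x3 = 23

infinitely many solutions

Row-reduce:
R1 ← R1 / (11).
R2 ← R2 + 1·R1.
R3 ← R3 − 6·R1.
R2 ← R2 / (4/11).
R1 ← R1 + 7/11·R2.
R3 ← R3 + 2/11·R2.
Rank is 2 with 3 unknowns, leaving x3 free.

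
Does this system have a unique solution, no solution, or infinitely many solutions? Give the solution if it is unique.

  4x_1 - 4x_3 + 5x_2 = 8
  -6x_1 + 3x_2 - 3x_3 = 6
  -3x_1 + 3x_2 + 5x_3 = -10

x_1 = 0, x_2 = 0, x_3 = -2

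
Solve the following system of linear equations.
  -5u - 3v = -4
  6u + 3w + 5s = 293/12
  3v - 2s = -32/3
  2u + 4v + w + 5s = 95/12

u = 2, v = -2, w = 1/4, s = 7/3

Row-reduce the augmented matrix:
R1 ← R1 / (-5).
R2 ← R2 − 6·R1.
R4 ← R4 − 2·R1.
R2 ← R2 / (-18/5).
R1 ← R1 − 3/5·R2.
R3 ← R3 − 3·R2.
R4 ← R4 − 14/5·R2.
R3 ← R3 / (5/2).
R1 ← R1 − 1/2·R3.
R2 ← R2 + 5/6·R3.
R4 ← R4 − 10/3·R3.
R4 ← R4 / (6).
R1 ← R1 − 2/5·R4.
R2 ← R2 + 2/3·R4.
R3 ← R3 − 13/15·R4.
Reading off the reduced rows gives u = 2, v = -2, w = 1/4, s = 7/3.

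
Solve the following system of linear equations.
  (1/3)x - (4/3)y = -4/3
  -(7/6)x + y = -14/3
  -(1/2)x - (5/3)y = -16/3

no solution

Row-reduce:
R1 ← R1 / (1/3).
R2 ← R2 + 7/6·R1.
R3 ← R3 + 1/2·R1.
R2 ← R2 / (-11/3).
R1 ← R1 + 4·R2.
R3 ← R3 + 11/3·R2.
Row 3 reduces to 0 = 2, a contradiction. The system is inconsistent.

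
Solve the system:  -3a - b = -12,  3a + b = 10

no solution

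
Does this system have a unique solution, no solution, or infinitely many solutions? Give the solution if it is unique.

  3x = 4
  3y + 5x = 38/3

x = 4/3, y = 2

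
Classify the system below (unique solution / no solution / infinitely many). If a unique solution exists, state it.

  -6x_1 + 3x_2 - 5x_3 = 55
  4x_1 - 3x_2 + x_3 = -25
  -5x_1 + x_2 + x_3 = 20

x_1 = -5, x_2 = 0, x_3 = -5

Row-reduce the augmented matrix:
R1 ← R1 / (-6).
R2 ← R2 − 4·R1.
R3 ← R3 + 5·R1.
R2 ← R2 / (-1).
R1 ← R1 + 1/2·R2.
R3 ← R3 + 3/2·R2.
R3 ← R3 / (26/3).
R1 ← R1 − 2·R3.
R2 ← R2 − 7/3·R3.
Reading off the reduced rows gives x_1 = -5, x_2 = 0, x_3 = -5.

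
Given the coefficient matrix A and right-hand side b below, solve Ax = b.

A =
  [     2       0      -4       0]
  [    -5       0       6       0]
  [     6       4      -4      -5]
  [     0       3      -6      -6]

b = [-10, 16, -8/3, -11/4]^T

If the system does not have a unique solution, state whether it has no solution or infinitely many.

x_1 = -1/2, x_2 = 1/4, x_3 = 9/4, x_4 = -5/3

Row-reduce the augmented matrix:
R1 ← R1 / (2).
R2 ← R2 + 5·R1.
R3 ← R3 − 6·R1.
Swap R2 and R3.
R2 ← R2 / (4).
R4 ← R4 − 3·R2.
R3 ← R3 / (-4).
R1 ← R1 + 2·R3.
R2 ← R2 − 2·R3.
R4 ← R4 + 12·R3.
R4 ← R4 / (-9/4).
R2 ← R2 + 5/4·R4.
Reading off the reduced rows gives x_1 = -1/2, x_2 = 1/4, x_3 = 9/4, x_4 = -5/3.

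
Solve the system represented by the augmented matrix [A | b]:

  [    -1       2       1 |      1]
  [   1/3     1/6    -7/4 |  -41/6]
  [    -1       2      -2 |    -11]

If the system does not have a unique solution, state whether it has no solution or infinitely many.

Row-reduce the augmented matrix:
R1 ← R1 / (-1).
R2 ← R2 − 1/3·R1.
R3 ← R3 + 1·R1.
R2 ← R2 / (5/6).
R1 ← R1 + 2·R2.
R3 ← R3 / (-3).
R1 ← R1 + 22/5·R3.
R2 ← R2 + 17/10·R3.
Reading off the reduced rows gives x_1 = 1, x_2 = -1, x_3 = 4.

x_1 = 1, x_2 = -1, x_3 = 4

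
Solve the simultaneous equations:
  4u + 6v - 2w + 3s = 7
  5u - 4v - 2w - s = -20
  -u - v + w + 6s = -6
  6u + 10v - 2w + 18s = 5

no solution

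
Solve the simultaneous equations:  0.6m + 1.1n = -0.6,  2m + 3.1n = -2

Row-reduce the augmented matrix:
R1 ← R1 / (3/5).
R2 ← R2 − 2·R1.
R2 ← R2 / (-17/30).
R1 ← R1 − 11/6·R2.
Reading off the reduced rows gives m = -1, n = 0.

m = -1, n = 0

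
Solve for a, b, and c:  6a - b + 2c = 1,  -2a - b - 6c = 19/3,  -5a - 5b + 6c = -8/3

Row-reduce the augmented matrix:
R1 ← R1 / (6).
R2 ← R2 + 2·R1.
R3 ← R3 + 5·R1.
R2 ← R2 / (-4/3).
R1 ← R1 + 1/6·R2.
R3 ← R3 + 35/6·R2.
R3 ← R3 / (31).
R1 ← R1 − 1·R3.
R2 ← R2 − 4·R3.
Reading off the reduced rows gives a = 1/3, b = -1, c = -1.

a = 1/3, b = -1, c = -1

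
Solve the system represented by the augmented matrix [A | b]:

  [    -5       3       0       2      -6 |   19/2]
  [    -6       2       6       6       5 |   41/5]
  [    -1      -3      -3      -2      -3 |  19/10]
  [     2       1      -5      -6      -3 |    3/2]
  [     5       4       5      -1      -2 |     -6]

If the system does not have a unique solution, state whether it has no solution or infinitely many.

Row-reduce the augmented matrix:
R1 ← R1 / (-5).
R2 ← R2 + 6·R1.
R3 ← R3 + 1·R1.
R4 ← R4 − 2·R1.
R5 ← R5 − 5·R1.
R2 ← R2 / (-8/5).
R1 ← R1 + 3/5·R2.
R3 ← R3 + 18/5·R2.
R4 ← R4 − 11/5·R2.
R5 ← R5 − 7·R2.
R3 ← R3 / (-33/2).
R1 ← R1 + 9/4·R3.
R2 ← R2 + 15/4·R3.
R4 ← R4 − 13/4·R3.
R5 ← R5 − 125/4·R3.
R4 ← R4 / (-51/22).
R1 ← R1 + 7/22·R4.
R2 ← R2 − 3/22·R4.
R3 ← R3 − 7/11·R4.
R5 ← R5 + 69/22·R4.
R5 ← R5 / (-599/34).
R1 ← R1 + 8/51·R5.
R2 ← R2 + 11/17·R5.
R3 ← R3 − 169/51·R5.
R4 ← R4 + 247/102·R5.
Reading off the reduced rows gives x_1 = -2, x_2 = 1/2, x_3 = 1/5, x_4 = -1, x_5 = 0.

x_1 = -2, x_2 = 1/2, x_3 = 1/5, x_4 = -1, x_5 = 0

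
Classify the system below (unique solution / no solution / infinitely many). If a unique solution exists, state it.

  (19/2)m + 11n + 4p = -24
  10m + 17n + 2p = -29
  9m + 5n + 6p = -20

Row-reduce:
R1 ← R1 / (19/2).
R2 ← R2 − 10·R1.
R3 ← R3 − 9·R1.
R2 ← R2 / (103/19).
R1 ← R1 − 22/19·R2.
R3 ← R3 + 103/19·R2.
Row 3 reduces to 0 = -1, a contradiction. The system is inconsistent.

no solution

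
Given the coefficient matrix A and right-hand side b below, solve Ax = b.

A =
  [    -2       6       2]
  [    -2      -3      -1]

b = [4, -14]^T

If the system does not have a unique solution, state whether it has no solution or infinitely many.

Row-reduce:
R1 ← R1 / (-2).
R2 ← R2 + 2·R1.
R2 ← R2 / (-9).
R1 ← R1 + 3·R2.
Rank is 2 with 3 unknowns, leaving x_3 free.

infinitely many solutions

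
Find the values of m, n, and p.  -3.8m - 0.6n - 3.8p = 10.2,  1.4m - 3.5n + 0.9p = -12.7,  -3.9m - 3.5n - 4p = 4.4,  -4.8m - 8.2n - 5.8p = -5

Row-reduce the augmented matrix:
R1 ← R1 / (-19/5).
R2 ← R2 − 7/5·R1.
R3 ← R3 + 39/10·R1.
R4 ← R4 + 24/5·R1.
R2 ← R2 / (-707/190).
R1 ← R1 − 3/19·R2.
R3 ← R3 + 274/95·R2.
R4 ← R4 + 707/95·R2.
R3 ← R3 / (2033/7070).
R1 ← R1 − 692/707·R3.
R2 ← R2 − 95/707·R3.
R4 reduces to 0 = 0, so the extra equation is consistent.
Reading off the reduced rows gives m = -6, n = 2, p = 3.

m = -6, n = 2, p = 3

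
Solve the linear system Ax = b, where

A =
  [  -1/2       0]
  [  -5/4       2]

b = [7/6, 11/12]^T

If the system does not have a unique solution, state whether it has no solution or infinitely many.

Row-reduce the augmented matrix:
R1 ← R1 / (-1/2).
R2 ← R2 + 5/4·R1.
R2 ← R2 / (2).
Reading off the reduced rows gives x_1 = -7/3, x_2 = -1.

x_1 = -7/3, x_2 = -1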